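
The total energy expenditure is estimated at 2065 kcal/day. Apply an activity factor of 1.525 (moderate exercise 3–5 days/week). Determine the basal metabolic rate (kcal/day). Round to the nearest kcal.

1354 kcal/day

BMR = TEE ÷ activity factor = 2065 ÷ 1.525 = 1354.0984 kcal/day.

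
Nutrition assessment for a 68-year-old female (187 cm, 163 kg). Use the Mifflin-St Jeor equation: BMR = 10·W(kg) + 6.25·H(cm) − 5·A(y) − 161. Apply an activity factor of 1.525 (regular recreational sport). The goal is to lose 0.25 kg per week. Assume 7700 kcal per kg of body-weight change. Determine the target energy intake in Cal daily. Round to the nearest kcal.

3229 Cal daily

Mifflin-St Jeor (female): BMR = 10(163) + 6.25(187) − 5(68) − 161 = 1630 + 1168.75 − 340 − 161 = 2297.75 kcal/day.
TEE = 2297.75 × 1.525 = 3504.0688 kcal/day.
Required daily deficit = 0.25 × 7700 ÷ 7 = 275 kcal/day.
Target intake = 3504.0688 − 275 = 3229.0688 kcal/day.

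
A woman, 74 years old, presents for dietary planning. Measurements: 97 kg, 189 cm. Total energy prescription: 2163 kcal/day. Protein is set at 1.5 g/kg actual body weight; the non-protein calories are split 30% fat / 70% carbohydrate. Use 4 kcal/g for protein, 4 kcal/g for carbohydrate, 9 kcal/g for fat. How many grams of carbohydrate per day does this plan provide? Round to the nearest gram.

Protein = 1.5 × 97 = 145.5 g → 145.5 × 4 = 582 kcal.
Non-protein calories = 2163 − 582 = 1581 kcal.
Fat: 30% × 1581 = 474.3 kcal; carbohydrate: 1106.7 kcal.
Carbohydrate: 1106.7 kcal ÷ 4 kcal/g = 276.675 g.

277 g/day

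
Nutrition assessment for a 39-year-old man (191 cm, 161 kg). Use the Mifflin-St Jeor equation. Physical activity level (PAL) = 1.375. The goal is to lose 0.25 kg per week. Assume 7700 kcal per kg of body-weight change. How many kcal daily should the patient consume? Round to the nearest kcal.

3319 kcal daily

Mifflin-St Jeor (male): BMR = 10(161) + 6.25(191) − 5(39) + 5 = 1610 + 1193.75 − 195 + 5 = 2613.75 kcal/day.
TEE = 2613.75 × 1.375 = 3593.9063 kcal/day.
Required daily deficit = 0.25 × 7700 ÷ 7 = 275 kcal/day.
Target intake = 3593.9063 − 275 = 3318.9063 kcal/day.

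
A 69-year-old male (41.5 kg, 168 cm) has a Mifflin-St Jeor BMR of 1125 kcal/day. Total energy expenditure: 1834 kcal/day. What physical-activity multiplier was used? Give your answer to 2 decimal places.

1.63

Activity factor = TEE ÷ BMR = 1834 ÷ 1125 = 1.63.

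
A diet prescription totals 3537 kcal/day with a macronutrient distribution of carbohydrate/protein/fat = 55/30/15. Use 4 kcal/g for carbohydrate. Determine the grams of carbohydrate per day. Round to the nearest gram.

Carbohydrate energy = 55% × 3537 = 1945.35 kcal.
At 4 kcal/g: 1945.35 ÷ 4 = 486.3375 g.

486 g/day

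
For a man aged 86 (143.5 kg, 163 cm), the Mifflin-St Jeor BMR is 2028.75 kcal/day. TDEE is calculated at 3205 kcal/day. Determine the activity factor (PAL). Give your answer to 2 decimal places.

1.58

Activity factor = TEE ÷ BMR = 3205 ÷ 2028.75 = 1.58.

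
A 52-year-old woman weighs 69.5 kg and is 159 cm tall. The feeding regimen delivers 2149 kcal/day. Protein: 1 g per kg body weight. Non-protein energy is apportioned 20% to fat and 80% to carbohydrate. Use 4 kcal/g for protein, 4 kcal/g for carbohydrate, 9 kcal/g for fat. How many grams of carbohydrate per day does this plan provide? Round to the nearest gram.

Protein = 1 × 69.5 = 69.5 g → 69.5 × 4 = 278 kcal.
Non-protein calories = 2149 − 278 = 1871 kcal.
Fat: 20% × 1871 = 374.2 kcal; carbohydrate: 1496.8 kcal.
Carbohydrate: 1496.8 kcal ÷ 4 kcal/g = 374.2 g.

374 g/day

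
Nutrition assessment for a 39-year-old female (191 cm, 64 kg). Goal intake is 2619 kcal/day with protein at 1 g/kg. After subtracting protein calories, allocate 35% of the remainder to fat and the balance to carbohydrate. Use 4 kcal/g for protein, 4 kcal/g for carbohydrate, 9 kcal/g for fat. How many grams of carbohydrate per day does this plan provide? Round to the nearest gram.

384 g/day

Protein = 1 × 64 = 64 g → 64 × 4 = 256 kcal.
Non-protein calories = 2619 − 256 = 2363 kcal.
Fat: 35% × 2363 = 827.05 kcal; carbohydrate: 1535.95 kcal.
Carbohydrate: 1535.95 kcal ÷ 4 kcal/g = 383.9875 g.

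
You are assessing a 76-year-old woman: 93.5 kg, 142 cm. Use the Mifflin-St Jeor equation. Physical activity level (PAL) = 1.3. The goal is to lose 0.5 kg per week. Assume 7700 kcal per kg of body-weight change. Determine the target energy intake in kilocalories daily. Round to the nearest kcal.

Mifflin-St Jeor (female): BMR = 10(93.5) + 6.25(142) − 5(76) − 161 = 935 + 887.5 − 380 − 161 = 1281.5 kcal/day.
TEE = 1281.5 × 1.3 = 1665.95 kcal/day.
Required daily deficit = 0.5 × 7700 ÷ 7 = 550 kcal/day.
Target intake = 1665.95 − 550 = 1115.95 kcal/day.

1116 kilocalories daily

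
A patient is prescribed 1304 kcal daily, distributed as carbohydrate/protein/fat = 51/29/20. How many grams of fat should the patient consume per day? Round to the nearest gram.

29 g/day

Fat energy = 20% × 1304 = 260.8 kcal.
At 9 kcal/g: 260.8 ÷ 9 = 28.9778 g.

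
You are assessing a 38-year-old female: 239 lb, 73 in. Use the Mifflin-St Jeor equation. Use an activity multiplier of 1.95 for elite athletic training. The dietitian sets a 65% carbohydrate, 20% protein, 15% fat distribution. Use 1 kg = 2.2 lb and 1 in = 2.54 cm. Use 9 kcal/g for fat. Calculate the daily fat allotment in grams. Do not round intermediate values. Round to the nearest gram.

Convert to metric: weight = 239 ÷ 2.2 = 108.6364 kg; height = 73 × 2.54 = 185.42 cm.
Mifflin-St Jeor (female): BMR = 10(108.6364) + 6.25(185.42) − 5(38) − 161 = 1086.3636 + 1158.875 − 190 − 161 = 1894.2386 kcal/day.
TEE = 1894.2386 × 1.95 = 3693.7653 kcal/day.
Fat energy = 15% × 3693.7653 = 554.0648 kcal.
Fat = 554.0648 ÷ 9 kcal/g = 61.5628 g.

62 g/day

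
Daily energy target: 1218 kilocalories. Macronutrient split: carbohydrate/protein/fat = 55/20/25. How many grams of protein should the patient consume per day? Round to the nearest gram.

61 g/day

Protein energy = 20% × 1218 = 243.6 kcal.
At 4 kcal/g: 243.6 ÷ 4 = 60.9 g.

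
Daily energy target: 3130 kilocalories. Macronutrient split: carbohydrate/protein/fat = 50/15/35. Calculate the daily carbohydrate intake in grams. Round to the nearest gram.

Carbohydrate energy = 50% × 3130 = 1565 kcal.
At 4 kcal/g: 1565 ÷ 4 = 391.25 g.

391 g/day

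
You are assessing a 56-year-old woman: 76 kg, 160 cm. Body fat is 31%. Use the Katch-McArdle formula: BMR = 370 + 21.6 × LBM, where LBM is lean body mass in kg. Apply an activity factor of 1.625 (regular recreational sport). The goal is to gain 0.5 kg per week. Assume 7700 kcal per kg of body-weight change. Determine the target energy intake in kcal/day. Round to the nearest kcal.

LBM = 76 × (1 − 0.31) = 52.44 kg. Katch-McArdle: BMR = 370 + 21.6 × 52.44 = 1502.704 kcal/day.
TEE = 1502.704 × 1.625 = 2441.894 kcal/day.
Required daily surplus = 0.5 × 7700 ÷ 7 = 550 kcal/day.
Target intake = 2441.894 + 550 = 2991.894 kcal/day.

2992 kcal/day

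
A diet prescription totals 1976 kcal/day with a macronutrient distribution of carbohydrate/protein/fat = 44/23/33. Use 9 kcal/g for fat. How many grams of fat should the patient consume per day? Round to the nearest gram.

Fat energy = 33% × 1976 = 652.08 kcal.
At 9 kcal/g: 652.08 ÷ 9 = 72.4533 g.

72 g/day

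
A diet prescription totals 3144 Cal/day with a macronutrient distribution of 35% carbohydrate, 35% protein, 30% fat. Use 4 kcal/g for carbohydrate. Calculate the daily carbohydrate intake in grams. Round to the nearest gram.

Carbohydrate energy = 35% × 3144 = 1100.4 kcal.
At 4 kcal/g: 1100.4 ÷ 4 = 275.1 g.

275 g/day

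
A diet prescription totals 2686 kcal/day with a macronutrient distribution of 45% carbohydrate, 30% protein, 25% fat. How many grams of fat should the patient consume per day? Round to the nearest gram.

75 g/day

Fat energy = 25% × 2686 = 671.5 kcal.
At 9 kcal/g: 671.5 ÷ 9 = 74.6111 g.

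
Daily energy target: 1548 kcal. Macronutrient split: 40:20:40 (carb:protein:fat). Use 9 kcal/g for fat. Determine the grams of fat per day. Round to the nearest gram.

Fat energy = 40% × 1548 = 619.2 kcal.
At 9 kcal/g: 619.2 ÷ 9 = 68.8 g.

69 g/day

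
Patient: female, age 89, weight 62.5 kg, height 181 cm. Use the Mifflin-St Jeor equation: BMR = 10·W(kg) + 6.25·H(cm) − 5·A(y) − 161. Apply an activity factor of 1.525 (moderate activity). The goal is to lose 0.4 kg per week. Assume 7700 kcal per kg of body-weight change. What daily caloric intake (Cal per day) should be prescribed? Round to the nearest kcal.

Mifflin-St Jeor (female): BMR = 10(62.5) + 6.25(181) − 5(89) − 161 = 625 + 1131.25 − 445 − 161 = 1150.25 kcal/day.
TEE = 1150.25 × 1.525 = 1754.1313 kcal/day.
Required daily deficit = 0.4 × 7700 ÷ 7 = 440 kcal/day.
Target intake = 1754.1313 − 440 = 1314.1313 kcal/day.

1314 Cal per day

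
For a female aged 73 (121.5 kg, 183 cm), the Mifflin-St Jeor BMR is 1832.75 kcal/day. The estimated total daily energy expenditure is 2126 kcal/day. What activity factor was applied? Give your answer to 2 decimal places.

Activity factor = TEE ÷ BMR = 2126 ÷ 1832.75 = 1.16.

1.16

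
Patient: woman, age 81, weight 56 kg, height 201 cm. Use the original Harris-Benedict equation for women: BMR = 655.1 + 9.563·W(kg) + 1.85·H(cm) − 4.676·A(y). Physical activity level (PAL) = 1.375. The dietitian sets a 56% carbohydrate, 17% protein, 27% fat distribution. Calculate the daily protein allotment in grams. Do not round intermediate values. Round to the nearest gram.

69 g/day

Harris-Benedict: BMR = 655.1 + 9.563(56) + 1.85(201) − 4.676(81) = 1183.722 kcal/day.
TEE = 1183.722 × 1.375 = 1627.6178 kcal/day.
Protein energy = 17% × 1627.6178 = 276.695 kcal.
Protein = 276.695 ÷ 4 kcal/g = 69.1738 g.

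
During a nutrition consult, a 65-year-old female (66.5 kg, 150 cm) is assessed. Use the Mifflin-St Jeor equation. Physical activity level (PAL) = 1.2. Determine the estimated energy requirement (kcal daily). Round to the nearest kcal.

1340 kcal daily

Mifflin-St Jeor (female): BMR = 10(66.5) + 6.25(150) − 5(65) − 161 = 665 + 937.5 − 325 − 161 = 1116.5 kcal/day.
TEE = BMR × activity factor = 1116.5 × 1.2 = 1339.8 kcal/day.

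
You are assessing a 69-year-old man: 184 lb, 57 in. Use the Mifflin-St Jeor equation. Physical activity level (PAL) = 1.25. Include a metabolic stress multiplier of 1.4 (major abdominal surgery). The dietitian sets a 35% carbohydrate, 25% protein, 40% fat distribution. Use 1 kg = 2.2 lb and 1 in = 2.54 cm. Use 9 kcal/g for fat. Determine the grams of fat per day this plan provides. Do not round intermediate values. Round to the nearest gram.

109 g/day

Convert to metric: weight = 184 ÷ 2.2 = 83.6364 kg; height = 57 × 2.54 = 144.78 cm.
Mifflin-St Jeor (male): BMR = 10(83.6364) + 6.25(144.78) − 5(69) + 5 = 836.3636 + 904.875 − 345 + 5 = 1401.2386 kcal/day.
TEE = 1401.2386 × 1.25 = 1751.5483 kcal/day.
With stress factor 1.4: 1751.5483 × 1.4 = 2452.1676 kcal/day.
Fat energy = 40% × 2452.1676 = 980.867 kcal.
Fat = 980.867 ÷ 9 kcal/g = 108.9852 g.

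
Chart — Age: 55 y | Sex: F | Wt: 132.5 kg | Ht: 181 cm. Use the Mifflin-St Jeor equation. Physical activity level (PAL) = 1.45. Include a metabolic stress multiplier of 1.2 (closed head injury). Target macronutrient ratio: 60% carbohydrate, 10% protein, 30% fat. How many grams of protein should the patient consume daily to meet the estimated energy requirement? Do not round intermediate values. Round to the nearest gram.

Mifflin-St Jeor (female): BMR = 10(132.5) + 6.25(181) − 5(55) − 161 = 1325 + 1131.25 − 275 − 161 = 2020.25 kcal/day.
TEE = 2020.25 × 1.45 = 2929.3625 kcal/day.
With stress factor 1.2: 2929.3625 × 1.2 = 3515.235 kcal/day.
Protein energy = 10% × 3515.235 = 351.5235 kcal.
Protein = 351.5235 ÷ 4 kcal/g = 87.8809 g.

88 g/day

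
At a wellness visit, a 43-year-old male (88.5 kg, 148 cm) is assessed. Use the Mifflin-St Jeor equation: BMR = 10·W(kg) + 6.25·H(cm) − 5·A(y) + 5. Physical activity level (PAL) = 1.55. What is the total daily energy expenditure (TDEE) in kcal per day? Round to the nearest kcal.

2480 kcal per day

Mifflin-St Jeor (male): BMR = 10(88.5) + 6.25(148) − 5(43) + 5 = 885 + 925 − 215 + 5 = 1600 kcal/day.
TEE = BMR × activity factor = 1600 × 1.55 = 2480 kcal/day.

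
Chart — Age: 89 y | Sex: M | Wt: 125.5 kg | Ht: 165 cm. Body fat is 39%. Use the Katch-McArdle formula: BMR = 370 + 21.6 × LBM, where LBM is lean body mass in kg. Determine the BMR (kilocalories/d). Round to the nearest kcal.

LBM = 125.5 × (1 − 0.39) = 76.555 kg. Katch-McArdle: BMR = 370 + 21.6 × 76.555 = 2023.588 kcal/day.

2024 kilocalories/d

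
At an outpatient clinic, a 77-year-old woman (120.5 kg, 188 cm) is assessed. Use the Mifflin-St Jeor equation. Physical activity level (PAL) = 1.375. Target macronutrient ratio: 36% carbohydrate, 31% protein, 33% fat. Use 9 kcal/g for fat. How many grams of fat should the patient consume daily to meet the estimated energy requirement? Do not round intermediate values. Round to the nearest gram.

92 g/day

Mifflin-St Jeor (female): BMR = 10(120.5) + 6.25(188) − 5(77) − 161 = 1205 + 1175 − 385 − 161 = 1834 kcal/day.
TEE = 1834 × 1.375 = 2521.75 kcal/day.
Fat energy = 33% × 2521.75 = 832.1775 kcal.
Fat = 832.1775 ÷ 9 kcal/g = 92.4642 g.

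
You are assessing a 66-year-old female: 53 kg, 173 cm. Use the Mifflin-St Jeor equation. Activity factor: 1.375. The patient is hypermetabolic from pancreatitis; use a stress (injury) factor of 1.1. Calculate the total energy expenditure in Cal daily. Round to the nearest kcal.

Mifflin-St Jeor (female): BMR = 10(53) + 6.25(173) − 5(66) − 161 = 530 + 1081.25 − 330 − 161 = 1120.25 kcal/day.
TEE = BMR × activity factor = 1120.25 × 1.375 = 1540.3438 kcal/day.
Apply stress factor: 1540.3438 × 1.1 = 1694.3781 kcal/day.

1694 Cal daily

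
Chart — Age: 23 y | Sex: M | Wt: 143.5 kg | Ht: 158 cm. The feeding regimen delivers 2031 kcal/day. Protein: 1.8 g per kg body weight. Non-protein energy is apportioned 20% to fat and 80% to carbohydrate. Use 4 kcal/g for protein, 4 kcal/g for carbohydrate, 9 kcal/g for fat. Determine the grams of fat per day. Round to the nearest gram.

Protein = 1.8 × 143.5 = 258.3 g → 258.3 × 4 = 1033.2 kcal.
Non-protein calories = 2031 − 1033.2 = 997.8 kcal.
Fat: 20% × 997.8 = 199.56 kcal; carbohydrate: 798.24 kcal.
Fat: 199.56 kcal ÷ 9 kcal/g = 22.1733 g.

22 g/day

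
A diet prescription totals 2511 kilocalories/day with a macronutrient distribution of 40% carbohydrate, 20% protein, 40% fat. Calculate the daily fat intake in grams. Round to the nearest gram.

Fat energy = 40% × 2511 = 1004.4 kcal.
At 9 kcal/g: 1004.4 ÷ 9 = 111.6 g.

112 g/day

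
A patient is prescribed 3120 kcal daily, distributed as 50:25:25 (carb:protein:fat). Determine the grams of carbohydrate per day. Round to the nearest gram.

390 g/day

Carbohydrate energy = 50% × 3120 = 1560 kcal.
At 4 kcal/g: 1560 ÷ 4 = 390 g.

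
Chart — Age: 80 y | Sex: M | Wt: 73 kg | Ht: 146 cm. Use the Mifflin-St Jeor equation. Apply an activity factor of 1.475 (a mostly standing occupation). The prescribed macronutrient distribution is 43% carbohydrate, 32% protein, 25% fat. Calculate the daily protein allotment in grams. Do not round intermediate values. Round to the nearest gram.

147 g/day

Mifflin-St Jeor (male): BMR = 10(73) + 6.25(146) − 5(80) + 5 = 730 + 912.5 − 400 + 5 = 1247.5 kcal/day.
TEE = 1247.5 × 1.475 = 1840.0625 kcal/day.
Protein energy = 32% × 1840.0625 = 588.82 kcal.
Protein = 588.82 ÷ 4 kcal/g = 147.205 g.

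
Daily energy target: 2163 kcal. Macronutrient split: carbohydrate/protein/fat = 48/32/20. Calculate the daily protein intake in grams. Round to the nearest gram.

Protein energy = 32% × 2163 = 692.16 kcal.
At 4 kcal/g: 692.16 ÷ 4 = 173.04 g.

173 g/day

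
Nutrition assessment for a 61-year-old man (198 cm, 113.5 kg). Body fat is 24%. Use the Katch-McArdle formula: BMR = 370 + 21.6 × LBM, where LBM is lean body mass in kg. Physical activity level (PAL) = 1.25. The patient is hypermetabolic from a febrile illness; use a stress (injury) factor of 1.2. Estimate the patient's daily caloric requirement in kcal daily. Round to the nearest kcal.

3350 kcal daily

LBM = 113.5 × (1 − 0.24) = 86.26 kg. Katch-McArdle: BMR = 370 + 21.6 × 86.26 = 2233.216 kcal/day.
TEE = BMR × activity factor = 2233.216 × 1.25 = 2791.52 kcal/day.
Apply stress factor: 2791.52 × 1.2 = 3349.824 kcal/day.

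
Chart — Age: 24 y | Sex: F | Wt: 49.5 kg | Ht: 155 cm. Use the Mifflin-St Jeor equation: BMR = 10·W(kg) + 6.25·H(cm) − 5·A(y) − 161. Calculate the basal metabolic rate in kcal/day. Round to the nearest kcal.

1183 kcal/day

Mifflin-St Jeor (female): BMR = 10(49.5) + 6.25(155) − 5(24) − 161 = 495 + 968.75 − 120 − 161 = 1182.75 kcal/day.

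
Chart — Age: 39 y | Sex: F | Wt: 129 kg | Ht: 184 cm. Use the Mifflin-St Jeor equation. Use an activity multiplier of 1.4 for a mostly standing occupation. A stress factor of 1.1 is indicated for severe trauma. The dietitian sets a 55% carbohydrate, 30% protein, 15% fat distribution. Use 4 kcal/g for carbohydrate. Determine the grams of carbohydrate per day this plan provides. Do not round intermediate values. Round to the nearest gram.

Mifflin-St Jeor (female): BMR = 10(129) + 6.25(184) − 5(39) − 161 = 1290 + 1150 − 195 − 161 = 2084 kcal/day.
TEE = 2084 × 1.4 = 2917.6 kcal/day.
With stress factor 1.1: 2917.6 × 1.1 = 3209.36 kcal/day.
Carbohydrate energy = 55% × 3209.36 = 1765.148 kcal.
Carbohydrate = 1765.148 ÷ 4 kcal/g = 441.287 g.

441 g/day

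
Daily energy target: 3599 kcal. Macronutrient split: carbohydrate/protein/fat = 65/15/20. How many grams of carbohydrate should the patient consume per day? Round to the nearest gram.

585 g/day

Carbohydrate energy = 65% × 3599 = 2339.35 kcal.
At 4 kcal/g: 2339.35 ÷ 4 = 584.8375 g.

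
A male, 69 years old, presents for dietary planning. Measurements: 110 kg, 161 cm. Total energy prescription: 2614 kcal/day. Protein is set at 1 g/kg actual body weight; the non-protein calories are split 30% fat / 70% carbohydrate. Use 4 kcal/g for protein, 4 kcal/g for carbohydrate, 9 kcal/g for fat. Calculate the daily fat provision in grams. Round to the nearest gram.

Protein = 1 × 110 = 110 g → 110 × 4 = 440 kcal.
Non-protein calories = 2614 − 440 = 2174 kcal.
Fat: 30% × 2174 = 652.2 kcal; carbohydrate: 1521.8 kcal.
Fat: 652.2 kcal ÷ 9 kcal/g = 72.4667 g.

72 g/day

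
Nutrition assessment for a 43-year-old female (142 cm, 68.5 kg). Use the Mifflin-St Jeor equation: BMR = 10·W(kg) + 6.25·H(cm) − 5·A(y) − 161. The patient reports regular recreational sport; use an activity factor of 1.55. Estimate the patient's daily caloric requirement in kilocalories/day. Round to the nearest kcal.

1855 kilocalories/day

Mifflin-St Jeor (female): BMR = 10(68.5) + 6.25(142) − 5(43) − 161 = 685 + 887.5 − 215 − 161 = 1196.5 kcal/day.
TEE = BMR × activity factor = 1196.5 × 1.55 = 1854.575 kcal/day.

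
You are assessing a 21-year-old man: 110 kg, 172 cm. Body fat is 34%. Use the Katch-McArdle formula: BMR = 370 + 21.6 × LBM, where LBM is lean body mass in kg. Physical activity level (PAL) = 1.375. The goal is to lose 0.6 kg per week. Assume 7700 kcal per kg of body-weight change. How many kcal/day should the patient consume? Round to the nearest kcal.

2005 kcal/day

LBM = 110 × (1 − 0.34) = 72.6 kg. Katch-McArdle: BMR = 370 + 21.6 × 72.6 = 1938.16 kcal/day.
TEE = 1938.16 × 1.375 = 2664.97 kcal/day.
Required daily deficit = 0.6 × 7700 ÷ 7 = 660 kcal/day.
Target intake = 2664.97 − 660 = 2004.97 kcal/day.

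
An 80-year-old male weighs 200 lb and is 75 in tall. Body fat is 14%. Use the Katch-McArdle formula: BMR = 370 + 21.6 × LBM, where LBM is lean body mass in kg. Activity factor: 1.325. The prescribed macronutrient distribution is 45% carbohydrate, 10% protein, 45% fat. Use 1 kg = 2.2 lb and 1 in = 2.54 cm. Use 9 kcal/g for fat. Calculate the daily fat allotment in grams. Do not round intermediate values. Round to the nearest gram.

Convert to metric: weight = 200 ÷ 2.2 = 90.9091 kg; height = 75 × 2.54 = 190.5 cm.
LBM = 90.9091 × (1 − 0.14) = 78.1818 kg. Katch-McArdle: BMR = 370 + 21.6 × 78.1818 = 2058.7273 kcal/day.
TEE = 2058.7273 × 1.325 = 2727.8136 kcal/day.
Fat energy = 45% × 2727.8136 = 1227.5161 kcal.
Fat = 1227.5161 ÷ 9 kcal/g = 136.3907 g.

136 g/day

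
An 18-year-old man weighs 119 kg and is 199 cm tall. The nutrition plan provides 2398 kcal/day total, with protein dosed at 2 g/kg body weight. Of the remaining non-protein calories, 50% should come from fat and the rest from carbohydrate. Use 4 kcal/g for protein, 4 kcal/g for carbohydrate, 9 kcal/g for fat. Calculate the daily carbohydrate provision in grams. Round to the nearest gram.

181 g/day

Protein = 2 × 119 = 238 g → 238 × 4 = 952 kcal.
Non-protein calories = 2398 − 952 = 1446 kcal.
Fat: 50% × 1446 = 723 kcal; carbohydrate: 723 kcal.
Carbohydrate: 723 kcal ÷ 4 kcal/g = 180.75 g.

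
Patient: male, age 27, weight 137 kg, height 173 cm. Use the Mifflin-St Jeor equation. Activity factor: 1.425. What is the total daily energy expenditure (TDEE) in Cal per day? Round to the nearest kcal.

3308 Cal per day

Mifflin-St Jeor (male): BMR = 10(137) + 6.25(173) − 5(27) + 5 = 1370 + 1081.25 − 135 + 5 = 2321.25 kcal/day.
TEE = BMR × activity factor = 2321.25 × 1.425 = 3307.7813 kcal/day.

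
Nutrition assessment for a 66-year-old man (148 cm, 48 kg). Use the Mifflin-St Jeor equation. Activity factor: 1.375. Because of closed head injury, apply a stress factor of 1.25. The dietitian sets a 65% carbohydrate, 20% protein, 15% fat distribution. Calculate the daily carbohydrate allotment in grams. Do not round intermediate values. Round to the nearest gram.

Mifflin-St Jeor (male): BMR = 10(48) + 6.25(148) − 5(66) + 5 = 480 + 925 − 330 + 5 = 1080 kcal/day.
TEE = 1080 × 1.375 = 1485 kcal/day.
With stress factor 1.25: 1485 × 1.25 = 1856.25 kcal/day.
Carbohydrate energy = 65% × 1856.25 = 1206.5625 kcal.
Carbohydrate = 1206.5625 ÷ 4 kcal/g = 301.6406 g.

302 g/day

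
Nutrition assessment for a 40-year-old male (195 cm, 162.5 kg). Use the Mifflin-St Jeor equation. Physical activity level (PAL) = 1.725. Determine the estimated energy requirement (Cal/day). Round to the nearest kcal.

Mifflin-St Jeor (male): BMR = 10(162.5) + 6.25(195) − 5(40) + 5 = 1625 + 1218.75 − 200 + 5 = 2648.75 kcal/day.
TEE = BMR × activity factor = 2648.75 × 1.725 = 4569.0938 kcal/day.

4569 Cal/day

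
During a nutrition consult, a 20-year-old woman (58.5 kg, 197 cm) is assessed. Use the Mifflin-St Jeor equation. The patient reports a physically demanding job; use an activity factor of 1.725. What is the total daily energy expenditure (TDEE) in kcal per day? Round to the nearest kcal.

Mifflin-St Jeor (female): BMR = 10(58.5) + 6.25(197) − 5(20) − 161 = 585 + 1231.25 − 100 − 161 = 1555.25 kcal/day.
TEE = BMR × activity factor = 1555.25 × 1.725 = 2682.8063 kcal/day.

2683 kcal per day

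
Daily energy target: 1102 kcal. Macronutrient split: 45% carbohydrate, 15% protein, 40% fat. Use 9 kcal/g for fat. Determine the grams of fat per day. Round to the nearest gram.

49 g/day

Fat energy = 40% × 1102 = 440.8 kcal.
At 9 kcal/g: 440.8 ÷ 9 = 48.9778 g.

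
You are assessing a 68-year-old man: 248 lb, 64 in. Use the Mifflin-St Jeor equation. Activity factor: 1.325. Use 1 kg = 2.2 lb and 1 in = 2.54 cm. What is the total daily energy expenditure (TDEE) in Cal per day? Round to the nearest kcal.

Convert to metric: weight = 248 ÷ 2.2 = 112.7273 kg; height = 64 × 2.54 = 162.56 cm.
Mifflin-St Jeor (male): BMR = 10(112.7273) + 6.25(162.56) − 5(68) + 5 = 1127.2727 + 1016 − 340 + 5 = 1808.2727 kcal/day.
TEE = BMR × activity factor = 1808.2727 × 1.325 = 2395.9614 kcal/day.

2396 Cal per day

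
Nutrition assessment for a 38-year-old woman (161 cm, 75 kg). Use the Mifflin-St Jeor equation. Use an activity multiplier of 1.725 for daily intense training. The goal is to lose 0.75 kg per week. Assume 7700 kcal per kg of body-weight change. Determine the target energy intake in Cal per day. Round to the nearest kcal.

Mifflin-St Jeor (female): BMR = 10(75) + 6.25(161) − 5(38) − 161 = 750 + 1006.25 − 190 − 161 = 1405.25 kcal/day.
TEE = 1405.25 × 1.725 = 2424.0563 kcal/day.
Required daily deficit = 0.75 × 7700 ÷ 7 = 825 kcal/day.
Target intake = 2424.0563 − 825 = 1599.0563 kcal/day.

1599 Cal per day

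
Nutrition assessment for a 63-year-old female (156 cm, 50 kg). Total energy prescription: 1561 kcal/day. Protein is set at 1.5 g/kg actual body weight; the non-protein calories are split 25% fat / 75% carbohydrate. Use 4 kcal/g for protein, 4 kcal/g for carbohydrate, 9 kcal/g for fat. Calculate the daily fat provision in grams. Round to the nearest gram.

35 g/day

Protein = 1.5 × 50 = 75 g → 75 × 4 = 300 kcal.
Non-protein calories = 1561 − 300 = 1261 kcal.
Fat: 25% × 1261 = 315.25 kcal; carbohydrate: 945.75 kcal.
Fat: 315.25 kcal ÷ 9 kcal/g = 35.0278 g.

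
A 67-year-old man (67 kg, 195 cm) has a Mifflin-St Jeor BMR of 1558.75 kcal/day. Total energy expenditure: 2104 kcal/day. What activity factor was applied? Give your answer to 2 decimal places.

Activity factor = TEE ÷ BMR = 2104 ÷ 1558.75 = 1.35.

1.35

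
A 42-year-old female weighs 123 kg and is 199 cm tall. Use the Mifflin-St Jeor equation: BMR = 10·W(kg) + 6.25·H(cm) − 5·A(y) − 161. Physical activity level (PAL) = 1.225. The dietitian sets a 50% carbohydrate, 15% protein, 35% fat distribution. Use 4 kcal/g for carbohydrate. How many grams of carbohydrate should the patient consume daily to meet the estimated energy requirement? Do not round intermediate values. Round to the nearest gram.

Mifflin-St Jeor (female): BMR = 10(123) + 6.25(199) − 5(42) − 161 = 1230 + 1243.75 − 210 − 161 = 2102.75 kcal/day.
TEE = 2102.75 × 1.225 = 2575.8688 kcal/day.
Carbohydrate energy = 50% × 2575.8688 = 1287.9344 kcal.
Carbohydrate = 1287.9344 ÷ 4 kcal/g = 321.9836 g.

322 g/day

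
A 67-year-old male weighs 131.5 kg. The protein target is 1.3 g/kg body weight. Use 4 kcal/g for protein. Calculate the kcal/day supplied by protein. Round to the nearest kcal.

Protein = 1.3 g/kg × 131.5 kg = 170.95 g/day.
Protein energy = 170.95 g × 4 kcal/g = 683.8 kcal/day.

684 kcal/day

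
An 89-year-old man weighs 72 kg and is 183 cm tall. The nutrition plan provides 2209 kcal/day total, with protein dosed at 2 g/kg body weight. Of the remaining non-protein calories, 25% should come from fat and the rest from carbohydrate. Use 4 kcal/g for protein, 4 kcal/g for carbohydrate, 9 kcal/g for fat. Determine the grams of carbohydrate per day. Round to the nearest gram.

306 g/day

Protein = 2 × 72 = 144 g → 144 × 4 = 576 kcal.
Non-protein calories = 2209 − 576 = 1633 kcal.
Fat: 25% × 1633 = 408.25 kcal; carbohydrate: 1224.75 kcal.
Carbohydrate: 1224.75 kcal ÷ 4 kcal/g = 306.1875 g.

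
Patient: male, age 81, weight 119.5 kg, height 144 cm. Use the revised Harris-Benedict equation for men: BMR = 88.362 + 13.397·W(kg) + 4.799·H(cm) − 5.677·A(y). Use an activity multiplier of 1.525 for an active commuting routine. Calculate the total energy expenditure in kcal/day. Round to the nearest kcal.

Harris-Benedict: BMR = 88.362 + 13.397(119.5) + 4.799(144) − 5.677(81) = 1920.5225 kcal/day.
TEE = BMR × activity factor = 1920.5225 × 1.525 = 2928.7968 kcal/day.

2929 kcal/day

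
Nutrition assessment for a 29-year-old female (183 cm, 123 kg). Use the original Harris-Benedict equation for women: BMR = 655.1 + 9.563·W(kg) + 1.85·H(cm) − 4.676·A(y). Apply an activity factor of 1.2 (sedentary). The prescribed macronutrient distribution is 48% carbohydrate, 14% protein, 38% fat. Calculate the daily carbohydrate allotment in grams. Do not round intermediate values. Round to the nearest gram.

293 g/day

Harris-Benedict: BMR = 655.1 + 9.563(123) + 1.85(183) − 4.676(29) = 2034.295 kcal/day.
TEE = 2034.295 × 1.2 = 2441.154 kcal/day.
Carbohydrate energy = 48% × 2441.154 = 1171.7539 kcal.
Carbohydrate = 1171.7539 ÷ 4 kcal/g = 292.9385 g.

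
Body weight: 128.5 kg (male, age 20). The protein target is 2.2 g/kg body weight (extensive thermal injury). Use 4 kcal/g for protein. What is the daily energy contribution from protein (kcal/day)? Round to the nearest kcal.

1131 kcal/day

Protein = 2.2 g/kg × 128.5 kg = 282.7 g/day.
Protein energy = 282.7 g × 4 kcal/g = 1130.8 kcal/day.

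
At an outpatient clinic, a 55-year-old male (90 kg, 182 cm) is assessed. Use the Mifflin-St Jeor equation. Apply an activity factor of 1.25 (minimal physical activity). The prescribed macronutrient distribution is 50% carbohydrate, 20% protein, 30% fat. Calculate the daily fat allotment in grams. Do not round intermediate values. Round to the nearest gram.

74 g/day

Mifflin-St Jeor (male): BMR = 10(90) + 6.25(182) − 5(55) + 5 = 900 + 1137.5 − 275 + 5 = 1767.5 kcal/day.
TEE = 1767.5 × 1.25 = 2209.375 kcal/day.
Fat energy = 30% × 2209.375 = 662.8125 kcal.
Fat = 662.8125 ÷ 9 kcal/g = 73.6458 g.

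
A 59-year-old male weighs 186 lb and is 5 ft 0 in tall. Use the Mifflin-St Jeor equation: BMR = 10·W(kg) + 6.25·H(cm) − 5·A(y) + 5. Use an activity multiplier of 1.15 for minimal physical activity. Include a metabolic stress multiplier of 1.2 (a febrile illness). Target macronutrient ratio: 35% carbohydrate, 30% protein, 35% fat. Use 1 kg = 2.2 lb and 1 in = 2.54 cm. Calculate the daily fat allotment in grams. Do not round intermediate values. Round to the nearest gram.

Convert to metric: weight = 186 ÷ 2.2 = 84.5455 kg; height = (5×12 + 0) × 2.54 = 60 × 2.54 = 152.4 cm.
Mifflin-St Jeor (male): BMR = 10(84.5455) + 6.25(152.4) − 5(59) + 5 = 845.4545 + 952.5 − 295 + 5 = 1507.9545 kcal/day.
TEE = 1507.9545 × 1.15 = 1734.1477 kcal/day.
With stress factor 1.2: 1734.1477 × 1.2 = 2080.9773 kcal/day.
Fat energy = 35% × 2080.9773 = 728.342 kcal.
Fat = 728.342 ÷ 9 kcal/g = 80.9269 g.

81 g/day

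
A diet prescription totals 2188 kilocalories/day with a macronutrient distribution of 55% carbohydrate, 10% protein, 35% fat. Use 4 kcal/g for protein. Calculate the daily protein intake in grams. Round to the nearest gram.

Protein energy = 10% × 2188 = 218.8 kcal.
At 4 kcal/g: 218.8 ÷ 4 = 54.7 g.

55 g/day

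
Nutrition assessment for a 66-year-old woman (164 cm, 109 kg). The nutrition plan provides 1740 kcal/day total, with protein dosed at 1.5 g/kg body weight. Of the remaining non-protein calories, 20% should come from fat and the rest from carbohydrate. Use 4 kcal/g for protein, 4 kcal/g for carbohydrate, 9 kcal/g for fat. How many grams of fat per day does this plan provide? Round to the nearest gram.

24 g/day

Protein = 1.5 × 109 = 163.5 g → 163.5 × 4 = 654 kcal.
Non-protein calories = 1740 − 654 = 1086 kcal.
Fat: 20% × 1086 = 217.2 kcal; carbohydrate: 868.8 kcal.
Fat: 217.2 kcal ÷ 9 kcal/g = 24.1333 g.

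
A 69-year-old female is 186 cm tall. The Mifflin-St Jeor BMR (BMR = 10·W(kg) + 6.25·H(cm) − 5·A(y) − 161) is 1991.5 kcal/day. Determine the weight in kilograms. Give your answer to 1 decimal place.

133.5 kg

1991.5 = 10·W + 6.25(186) − 5(69) − 161
10·W = 1991.5 − 656.5 = 1335, so W = 133.5 kg.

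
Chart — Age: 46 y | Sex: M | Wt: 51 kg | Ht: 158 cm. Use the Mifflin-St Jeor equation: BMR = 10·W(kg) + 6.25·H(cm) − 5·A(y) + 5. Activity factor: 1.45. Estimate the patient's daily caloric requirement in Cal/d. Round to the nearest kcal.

1845 Cal/d

Mifflin-St Jeor (male): BMR = 10(51) + 6.25(158) − 5(46) + 5 = 510 + 987.5 − 230 + 5 = 1272.5 kcal/day.
TEE = BMR × activity factor = 1272.5 × 1.45 = 1845.125 kcal/day.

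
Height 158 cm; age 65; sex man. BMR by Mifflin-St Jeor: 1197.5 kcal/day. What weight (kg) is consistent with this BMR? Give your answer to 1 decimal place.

53.0 kg

1197.5 = 10·W + 6.25(158) − 5(65) + 5
10·W = 1197.5 − 667.5 = 530, so W = 53 kg.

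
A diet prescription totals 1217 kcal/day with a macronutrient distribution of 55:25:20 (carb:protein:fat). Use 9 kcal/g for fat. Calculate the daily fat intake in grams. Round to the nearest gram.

Fat energy = 20% × 1217 = 243.4 kcal.
At 9 kcal/g: 243.4 ÷ 9 = 27.0444 g.

27 g/day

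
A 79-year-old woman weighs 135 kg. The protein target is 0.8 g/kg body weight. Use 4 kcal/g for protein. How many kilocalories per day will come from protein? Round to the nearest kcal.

Protein = 0.8 g/kg × 135 kg = 108 g/day.
Protein energy = 108 g × 4 kcal/g = 432 kcal/day.

432 kcal/day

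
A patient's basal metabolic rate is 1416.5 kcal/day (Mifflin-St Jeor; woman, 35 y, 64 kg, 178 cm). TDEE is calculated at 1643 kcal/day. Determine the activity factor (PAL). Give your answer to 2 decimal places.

1.16

Activity factor = TEE ÷ BMR = 1643 ÷ 1416.5 = 1.16.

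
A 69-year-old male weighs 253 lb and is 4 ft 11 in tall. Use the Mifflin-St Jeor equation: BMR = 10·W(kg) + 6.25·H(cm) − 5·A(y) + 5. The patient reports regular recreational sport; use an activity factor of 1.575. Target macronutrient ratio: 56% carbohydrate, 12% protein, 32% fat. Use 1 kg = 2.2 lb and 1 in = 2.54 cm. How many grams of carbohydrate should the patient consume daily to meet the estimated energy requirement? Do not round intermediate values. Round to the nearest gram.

385 g/day

Convert to metric: weight = 253 ÷ 2.2 = 115 kg; height = (4×12 + 11) × 2.54 = 59 × 2.54 = 149.86 cm.
Mifflin-St Jeor (male): BMR = 10(115) + 6.25(149.86) − 5(69) + 5 = 1150 + 936.625 − 345 + 5 = 1746.625 kcal/day.
TEE = 1746.625 × 1.575 = 2750.9344 kcal/day.
Carbohydrate energy = 56% × 2750.9344 = 1540.5233 kcal.
Carbohydrate = 1540.5233 ÷ 4 kcal/g = 385.1308 g.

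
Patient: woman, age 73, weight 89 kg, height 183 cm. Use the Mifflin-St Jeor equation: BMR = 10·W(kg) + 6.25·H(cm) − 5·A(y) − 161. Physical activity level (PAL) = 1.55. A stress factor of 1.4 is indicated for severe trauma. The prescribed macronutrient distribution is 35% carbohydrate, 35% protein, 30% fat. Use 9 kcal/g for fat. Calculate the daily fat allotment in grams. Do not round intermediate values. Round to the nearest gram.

Mifflin-St Jeor (female): BMR = 10(89) + 6.25(183) − 5(73) − 161 = 890 + 1143.75 − 365 − 161 = 1507.75 kcal/day.
TEE = 1507.75 × 1.55 = 2337.0125 kcal/day.
With stress factor 1.4: 2337.0125 × 1.4 = 3271.8175 kcal/day.
Fat energy = 30% × 3271.8175 = 981.5453 kcal.
Fat = 981.5453 ÷ 9 kcal/g = 109.0606 g.

109 g/day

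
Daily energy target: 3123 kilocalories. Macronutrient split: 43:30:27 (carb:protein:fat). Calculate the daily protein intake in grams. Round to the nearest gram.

Protein energy = 30% × 3123 = 936.9 kcal.
At 4 kcal/g: 936.9 ÷ 4 = 234.225 g.

234 g/day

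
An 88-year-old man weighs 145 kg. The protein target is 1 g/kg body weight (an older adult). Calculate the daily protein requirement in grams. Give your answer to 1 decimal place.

145.0 g/day

Protein = 1 g/kg × 145 kg = 145 g/day.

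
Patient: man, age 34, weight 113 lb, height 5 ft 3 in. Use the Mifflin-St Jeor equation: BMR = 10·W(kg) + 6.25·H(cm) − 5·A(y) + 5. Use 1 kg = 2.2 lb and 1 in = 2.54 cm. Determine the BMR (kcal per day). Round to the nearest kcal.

Convert to metric: weight = 113 ÷ 2.2 = 51.3636 kg; height = (5×12 + 3) × 2.54 = 63 × 2.54 = 160.02 cm.
Mifflin-St Jeor (male): BMR = 10(51.3636) + 6.25(160.02) − 5(34) + 5 = 513.6364 + 1000.125 − 170 + 5 = 1348.7614 kcal/day.

1349 kcal per day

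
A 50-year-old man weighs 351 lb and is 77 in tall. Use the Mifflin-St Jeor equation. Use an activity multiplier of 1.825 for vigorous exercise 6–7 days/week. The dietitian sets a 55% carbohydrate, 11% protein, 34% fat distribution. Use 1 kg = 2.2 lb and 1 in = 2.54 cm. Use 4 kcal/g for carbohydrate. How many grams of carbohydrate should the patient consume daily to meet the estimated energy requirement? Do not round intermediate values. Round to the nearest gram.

646 g/day

Convert to metric: weight = 351 ÷ 2.2 = 159.5455 kg; height = 77 × 2.54 = 195.58 cm.
Mifflin-St Jeor (male): BMR = 10(159.5455) + 6.25(195.58) − 5(50) + 5 = 1595.4545 + 1222.375 − 250 + 5 = 2572.8295 kcal/day.
TEE = 2572.8295 × 1.825 = 4695.4139 kcal/day.
Carbohydrate energy = 55% × 4695.4139 = 2582.4777 kcal.
Carbohydrate = 2582.4777 ÷ 4 kcal/g = 645.6194 g.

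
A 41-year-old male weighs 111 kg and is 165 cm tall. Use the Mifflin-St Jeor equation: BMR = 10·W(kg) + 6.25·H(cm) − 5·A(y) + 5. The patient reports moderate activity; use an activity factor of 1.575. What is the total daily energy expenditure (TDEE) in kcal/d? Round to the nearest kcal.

3057 kcal/d

Mifflin-St Jeor (male): BMR = 10(111) + 6.25(165) − 5(41) + 5 = 1110 + 1031.25 − 205 + 5 = 1941.25 kcal/day.
TEE = BMR × activity factor = 1941.25 × 1.575 = 3057.4688 kcal/day.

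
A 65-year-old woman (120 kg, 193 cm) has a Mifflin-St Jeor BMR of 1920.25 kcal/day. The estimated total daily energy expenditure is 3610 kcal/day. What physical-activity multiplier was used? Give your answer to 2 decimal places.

1.88

Activity factor = TEE ÷ BMR = 3610 ÷ 1920.25 = 1.88.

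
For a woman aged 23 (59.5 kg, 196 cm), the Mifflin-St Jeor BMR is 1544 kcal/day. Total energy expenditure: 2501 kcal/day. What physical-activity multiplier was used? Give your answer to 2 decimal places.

Activity factor = TEE ÷ BMR = 2501 ÷ 1544 = 1.62.

1.62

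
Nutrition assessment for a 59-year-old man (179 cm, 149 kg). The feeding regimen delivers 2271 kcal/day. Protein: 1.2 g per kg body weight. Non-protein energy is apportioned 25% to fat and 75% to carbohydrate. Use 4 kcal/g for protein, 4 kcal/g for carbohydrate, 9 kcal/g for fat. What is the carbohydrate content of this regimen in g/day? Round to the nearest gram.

Protein = 1.2 × 149 = 178.8 g → 178.8 × 4 = 715.2 kcal.
Non-protein calories = 2271 − 715.2 = 1555.8 kcal.
Fat: 25% × 1555.8 = 388.95 kcal; carbohydrate: 1166.85 kcal.
Carbohydrate: 1166.85 kcal ÷ 4 kcal/g = 291.7125 g.

292 g/day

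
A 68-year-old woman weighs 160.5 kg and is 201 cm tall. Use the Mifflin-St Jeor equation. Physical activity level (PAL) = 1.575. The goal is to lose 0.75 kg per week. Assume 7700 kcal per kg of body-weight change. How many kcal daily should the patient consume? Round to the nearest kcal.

Mifflin-St Jeor (female): BMR = 10(160.5) + 6.25(201) − 5(68) − 161 = 1605 + 1256.25 − 340 − 161 = 2360.25 kcal/day.
TEE = 2360.25 × 1.575 = 3717.3938 kcal/day.
Required daily deficit = 0.75 × 7700 ÷ 7 = 825 kcal/day.
Target intake = 3717.3938 − 825 = 2892.3938 kcal/day.

2892 kcal daily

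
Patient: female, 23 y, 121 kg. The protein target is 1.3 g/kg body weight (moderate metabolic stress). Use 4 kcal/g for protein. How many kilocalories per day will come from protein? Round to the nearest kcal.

Protein = 1.3 g/kg × 121 kg = 157.3 g/day.
Protein energy = 157.3 g × 4 kcal/g = 629.2 kcal/day.

629 kcal/day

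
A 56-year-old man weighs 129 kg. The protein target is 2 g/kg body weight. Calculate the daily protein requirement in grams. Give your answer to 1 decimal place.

258.0 g/day

Protein = 2 g/kg × 129 kg = 258 g/day.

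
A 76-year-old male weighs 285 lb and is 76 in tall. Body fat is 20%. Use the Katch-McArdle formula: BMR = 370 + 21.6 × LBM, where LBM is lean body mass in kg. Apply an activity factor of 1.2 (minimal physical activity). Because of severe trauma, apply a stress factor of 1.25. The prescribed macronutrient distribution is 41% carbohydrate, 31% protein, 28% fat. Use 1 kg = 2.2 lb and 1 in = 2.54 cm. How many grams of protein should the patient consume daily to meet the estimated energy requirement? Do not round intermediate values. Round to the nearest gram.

Convert to metric: weight = 285 ÷ 2.2 = 129.5455 kg; height = 76 × 2.54 = 193.04 cm.
LBM = 129.5455 × (1 − 0.2) = 103.6364 kg. Katch-McArdle: BMR = 370 + 21.6 × 103.6364 = 2608.5455 kcal/day.
TEE = 2608.5455 × 1.2 = 3130.2545 kcal/day.
With stress factor 1.25: 3130.2545 × 1.25 = 3912.8182 kcal/day.
Protein energy = 31% × 3912.8182 = 1212.9736 kcal.
Protein = 1212.9736 ÷ 4 kcal/g = 303.2434 g.

303 g/day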